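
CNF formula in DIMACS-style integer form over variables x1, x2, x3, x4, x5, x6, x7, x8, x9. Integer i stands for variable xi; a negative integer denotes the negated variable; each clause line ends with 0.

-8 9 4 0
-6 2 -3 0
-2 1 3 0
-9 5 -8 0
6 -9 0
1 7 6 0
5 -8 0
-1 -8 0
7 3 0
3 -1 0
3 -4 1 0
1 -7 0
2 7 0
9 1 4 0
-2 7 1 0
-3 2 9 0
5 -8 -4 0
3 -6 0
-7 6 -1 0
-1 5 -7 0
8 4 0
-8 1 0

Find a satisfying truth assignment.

x1=1, x2=1, x3=1, x4=1, x5=1, x6=1, x7=0, x8=0, x9=1

Pure literal: x5 appears only positively; assign x5 = True.
Branch on x1: take x1 = True.
  then x8 is forced to False.
  then x3 is forced to True.
  then x4 is forced to True.
The remaining clauses are satisfied by x2 = True, x6 = True, x7 = False, x9 = True.
Check each clause:
  1. (x9 \/ ~x8 \/ x4) — ~x8 is true.
  2. (~x3 \/ x2 \/ ~x6) — x2 is true.
  3. (x1 \/ ~x2 \/ x3) — x1 is true.
  4. (x5 \/ ~x9 \/ ~x8) — ~x8 is true.
  5. (~x9 \/ x6) — x6 is true.
  6. (x1 \/ x6 \/ x7) — x1 is true.
  7. (x5 \/ ~x8) — ~x8 is true.
  8. (~x8 \/ ~x1) — ~x8 is true.
  9. (x3 \/ x7) — x3 is true.
  10. (~x1 \/ x3) — x3 is true.
  11. (~x4 \/ x1 \/ x3) — x1 is true.
  12. (~x7 \/ x1) — ~x7 is true.
  13. (x2 \/ x7) — x2 is true.
  14. (x1 \/ x4 \/ x9) — x1 is true.
  15. (~x2 \/ x7 \/ x1) — x1 is true.
  16. (~x3 \/ x9 \/ x2) — x9 is true.
  17. (~x4 \/ ~x8 \/ x5) — ~x8 is true.
  18. (~x6 \/ x3) — x3 is true.
  19. (x6 \/ ~x1 \/ ~x7) — ~x7 is true.
  20. (x5 \/ ~x1 \/ ~x7) — ~x7 is true.
  21. (x4 \/ x8) — x4 is true.
  22. (x1 \/ ~x8) — ~x8 is true.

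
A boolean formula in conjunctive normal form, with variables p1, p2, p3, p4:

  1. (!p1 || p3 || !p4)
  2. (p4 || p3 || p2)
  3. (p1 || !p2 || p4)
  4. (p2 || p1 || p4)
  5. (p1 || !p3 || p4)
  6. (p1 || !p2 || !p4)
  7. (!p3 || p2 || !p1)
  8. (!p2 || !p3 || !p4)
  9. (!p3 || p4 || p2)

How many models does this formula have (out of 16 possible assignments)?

4

The models are:
  p1=0 p2=0 p3=0 p4=1
  p1=0 p2=0 p3=1 p4=1
  p1=1 p2=1 p3=0 p4=0
  p1=1 p2=1 p3=1 p4=0
That's 4 in total.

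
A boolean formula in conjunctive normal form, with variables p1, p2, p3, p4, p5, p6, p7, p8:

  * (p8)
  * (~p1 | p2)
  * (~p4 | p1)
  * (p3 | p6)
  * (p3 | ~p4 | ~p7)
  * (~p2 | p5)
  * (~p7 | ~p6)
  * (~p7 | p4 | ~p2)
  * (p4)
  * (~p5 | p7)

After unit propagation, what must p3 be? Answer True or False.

True

(p8) is a unit clause: p8 = True.
(p4) stands alone — p4 = True.
(p1 | ~p4) with p4 = True leaves only p1, so p1 = True.
From (~p1 | p2) and p1 = True: p2 = True.
In (p5 | ~p2), ~p2 is now false; p5 must hold, so p5 = True.
(p7 | ~p5): since p5 = True, the clause reduces to (p7). p7 = True.
In (p3 | ~p7 | ~p4), ~p7, ~p4 are now false; p3 must hold, so p3 = True.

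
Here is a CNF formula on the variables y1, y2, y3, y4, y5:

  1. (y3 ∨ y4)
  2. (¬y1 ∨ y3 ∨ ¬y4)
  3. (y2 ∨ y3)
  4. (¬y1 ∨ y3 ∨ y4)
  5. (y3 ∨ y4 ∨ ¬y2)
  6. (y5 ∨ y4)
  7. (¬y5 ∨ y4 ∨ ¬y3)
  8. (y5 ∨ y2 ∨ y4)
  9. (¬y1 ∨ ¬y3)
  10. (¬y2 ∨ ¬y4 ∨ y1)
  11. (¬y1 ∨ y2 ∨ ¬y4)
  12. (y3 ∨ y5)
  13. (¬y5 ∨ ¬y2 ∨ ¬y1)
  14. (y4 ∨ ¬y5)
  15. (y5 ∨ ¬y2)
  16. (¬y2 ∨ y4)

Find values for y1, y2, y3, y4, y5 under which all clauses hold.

y1=False  y2=False  y3=True  y4=True  y5=True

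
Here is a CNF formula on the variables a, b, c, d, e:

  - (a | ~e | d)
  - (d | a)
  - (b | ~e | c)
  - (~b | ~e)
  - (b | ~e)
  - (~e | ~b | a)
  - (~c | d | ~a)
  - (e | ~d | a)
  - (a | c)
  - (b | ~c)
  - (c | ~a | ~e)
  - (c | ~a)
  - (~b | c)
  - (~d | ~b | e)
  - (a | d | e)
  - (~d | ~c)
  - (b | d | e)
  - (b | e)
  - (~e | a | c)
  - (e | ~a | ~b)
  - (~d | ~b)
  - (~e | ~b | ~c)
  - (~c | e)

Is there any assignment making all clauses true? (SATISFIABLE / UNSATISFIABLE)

e = True:
  propagation gives b=False; an empty clause results — contradiction.
e = False:
  propagation gives b=True, c=True; an empty clause results — contradiction.
Every branch closes, so no satisfying assignment exists.

UNSATISFIABLE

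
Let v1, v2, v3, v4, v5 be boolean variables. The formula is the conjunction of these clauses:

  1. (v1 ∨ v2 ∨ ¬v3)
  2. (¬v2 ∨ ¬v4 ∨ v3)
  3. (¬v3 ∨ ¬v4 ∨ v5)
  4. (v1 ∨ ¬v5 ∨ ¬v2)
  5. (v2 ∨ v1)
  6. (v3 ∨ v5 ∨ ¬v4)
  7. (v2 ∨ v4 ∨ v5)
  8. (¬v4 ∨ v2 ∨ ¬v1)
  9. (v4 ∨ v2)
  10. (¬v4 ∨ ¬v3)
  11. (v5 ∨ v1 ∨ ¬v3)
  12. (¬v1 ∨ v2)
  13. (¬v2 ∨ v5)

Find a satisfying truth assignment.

v1 = T, v2 = T, v3 = T, v4 = F, v5 = T

Check each clause:
  1. (¬v3 ∨ v2 ∨ v1) — v1 is true.
  2. (¬v2 ∨ v3 ∨ ¬v4) — v3 is true.
  3. (¬v4 ∨ ¬v3 ∨ v5) — v5 is true.
  4. (v1 ∨ ¬v2 ∨ ¬v5) — v1 is true.
  5. (v2 ∨ v1) — v1 is true.
  6. (¬v4 ∨ v5 ∨ v3) — v3 is true.
  7. (v5 ∨ v4 ∨ v2) — v2 is true.
  8. (¬v4 ∨ v2 ∨ ¬v1) — v2 is true.
  9. (v2 ∨ v4) — v2 is true.
  10. (¬v3 ∨ ¬v4) — ¬v4 is true.
  11. (v5 ∨ ¬v3 ∨ v1) — v1 is true.
  12. (¬v1 ∨ v2) — v2 is true.
  13. (¬v2 ∨ v5) — v5 is true.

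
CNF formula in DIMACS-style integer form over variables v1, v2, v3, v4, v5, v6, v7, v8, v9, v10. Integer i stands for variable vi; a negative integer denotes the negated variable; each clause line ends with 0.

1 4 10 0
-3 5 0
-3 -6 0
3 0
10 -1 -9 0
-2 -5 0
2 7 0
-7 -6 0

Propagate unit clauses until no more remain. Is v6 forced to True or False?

False

Unit clause (v3) sets v3 = True.
In (v5 \/ ~v3), ~v3 is now false; v5 must hold, so v5 = True.
From (~v6 \/ ~v3) and v3 = True: v6 = False.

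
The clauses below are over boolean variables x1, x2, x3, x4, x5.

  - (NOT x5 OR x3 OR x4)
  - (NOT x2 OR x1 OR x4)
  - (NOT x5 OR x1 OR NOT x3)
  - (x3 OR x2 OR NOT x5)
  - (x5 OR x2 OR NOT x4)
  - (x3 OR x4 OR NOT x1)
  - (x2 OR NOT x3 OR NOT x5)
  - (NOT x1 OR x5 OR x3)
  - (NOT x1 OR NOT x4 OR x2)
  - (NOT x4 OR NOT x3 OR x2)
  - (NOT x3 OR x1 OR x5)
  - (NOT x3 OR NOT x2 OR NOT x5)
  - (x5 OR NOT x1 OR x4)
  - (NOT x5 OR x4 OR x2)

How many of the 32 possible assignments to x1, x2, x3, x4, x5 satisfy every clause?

5

The models are:
  x1=0 x2=0 x3=0 x4=0 x5=0
  x1=0 x2=1 x3=0 x4=1 x5=0
  x1=0 x2=1 x3=0 x4=1 x5=1
  x1=1 x2=1 x3=0 x4=1 x5=1
  x1=1 x2=1 x3=1 x4=1 x5=0
Count: 5.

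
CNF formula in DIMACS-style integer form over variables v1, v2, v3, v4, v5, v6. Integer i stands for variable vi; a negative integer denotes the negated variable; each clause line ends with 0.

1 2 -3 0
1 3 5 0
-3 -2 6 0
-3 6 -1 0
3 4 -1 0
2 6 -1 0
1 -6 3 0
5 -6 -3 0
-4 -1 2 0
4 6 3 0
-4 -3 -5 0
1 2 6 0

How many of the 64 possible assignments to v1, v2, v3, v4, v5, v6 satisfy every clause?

8

Split on v3, then v1.
  v3=1, v1=1: remaining (v2,v4,v5,v6) ∈ {(0,0,1,1); (1,0,1,1)} — 2.
  v3=1, v1=0: remaining (v2,v4,v5,v6) ∈ {(1,0,1,1)} — 1.
  v3=0, v1=1: remaining (v2,v4,v5,v6) ∈ {(1,1,0,0); (1,1,0,1); (1,1,1,0); (1,1,1,1)} — 4.
  v3=0, v1=0: remaining (v2,v4,v5,v6) ∈ {(1,1,1,0)} — 1.
Total: 2 + 1 + 4 + 1 = 8.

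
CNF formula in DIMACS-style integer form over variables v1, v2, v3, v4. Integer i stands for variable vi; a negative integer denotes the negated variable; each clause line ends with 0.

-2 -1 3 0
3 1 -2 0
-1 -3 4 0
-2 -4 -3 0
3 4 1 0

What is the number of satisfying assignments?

7

Satisfying assignments:
  v1=0 v2=0 v3=0 v4=1
  v1=0 v2=0 v3=1 v4=0
  v1=0 v2=0 v3=1 v4=1
  v1=0 v2=1 v3=1 v4=0
  v1=1 v2=0 v3=0 v4=0
  v1=1 v2=0 v3=0 v4=1
  v1=1 v2=0 v3=1 v4=1
That's 7 in total.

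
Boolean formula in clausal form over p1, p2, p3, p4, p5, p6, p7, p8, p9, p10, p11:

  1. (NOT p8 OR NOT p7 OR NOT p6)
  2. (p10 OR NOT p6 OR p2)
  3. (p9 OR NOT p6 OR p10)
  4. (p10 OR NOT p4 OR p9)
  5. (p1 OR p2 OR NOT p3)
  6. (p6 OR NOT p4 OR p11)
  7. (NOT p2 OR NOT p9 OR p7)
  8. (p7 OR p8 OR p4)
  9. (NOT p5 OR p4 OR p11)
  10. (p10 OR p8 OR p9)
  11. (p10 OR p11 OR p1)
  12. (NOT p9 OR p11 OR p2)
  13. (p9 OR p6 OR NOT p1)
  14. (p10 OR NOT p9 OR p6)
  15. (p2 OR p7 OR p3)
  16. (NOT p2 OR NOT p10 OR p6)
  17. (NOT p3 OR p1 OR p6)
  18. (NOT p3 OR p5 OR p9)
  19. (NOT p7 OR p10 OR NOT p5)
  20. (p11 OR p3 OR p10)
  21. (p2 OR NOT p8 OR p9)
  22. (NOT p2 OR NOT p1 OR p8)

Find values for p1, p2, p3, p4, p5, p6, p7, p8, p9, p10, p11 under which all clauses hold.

p11 occurs only positively in the remaining clauses — set p11 = True.
Try p1 = False.
Branch on p2: take p2 = False.
  then p3 is forced to False.
  then p7 is forced to True.
For the remaining variables, p4 = True, p5 = True, p6 = True, p8 = False, p9 = False, p10 = True works.

p1 = F, p2 = F, p3 = F, p4 = T, p5 = T, p6 = T, p7 = T, p8 = F, p9 = F, p10 = T, p11 = T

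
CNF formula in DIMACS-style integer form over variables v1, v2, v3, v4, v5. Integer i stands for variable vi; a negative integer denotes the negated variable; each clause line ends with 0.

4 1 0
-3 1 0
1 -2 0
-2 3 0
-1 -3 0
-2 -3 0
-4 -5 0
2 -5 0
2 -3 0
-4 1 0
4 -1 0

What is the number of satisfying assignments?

1

The models are:
  v1=1 v2=0 v3=0 v4=1 v5=0
That's 1 in total.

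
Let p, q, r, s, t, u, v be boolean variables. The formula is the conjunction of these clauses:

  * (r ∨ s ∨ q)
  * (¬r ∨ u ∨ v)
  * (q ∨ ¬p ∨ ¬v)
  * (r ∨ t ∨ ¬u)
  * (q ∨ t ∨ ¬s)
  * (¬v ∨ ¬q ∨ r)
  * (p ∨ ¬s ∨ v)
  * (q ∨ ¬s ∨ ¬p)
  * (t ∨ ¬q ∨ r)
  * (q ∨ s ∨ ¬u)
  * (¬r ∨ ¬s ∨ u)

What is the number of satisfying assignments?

29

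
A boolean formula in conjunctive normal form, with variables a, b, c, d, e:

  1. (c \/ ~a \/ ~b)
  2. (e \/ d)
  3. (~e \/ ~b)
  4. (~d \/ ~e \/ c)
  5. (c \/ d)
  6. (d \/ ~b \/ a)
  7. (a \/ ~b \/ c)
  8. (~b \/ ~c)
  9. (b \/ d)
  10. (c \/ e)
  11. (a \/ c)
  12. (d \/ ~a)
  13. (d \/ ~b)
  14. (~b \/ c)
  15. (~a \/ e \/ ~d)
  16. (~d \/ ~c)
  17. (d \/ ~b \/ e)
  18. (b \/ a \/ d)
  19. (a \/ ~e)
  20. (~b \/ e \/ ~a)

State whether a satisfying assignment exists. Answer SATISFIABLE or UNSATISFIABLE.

b = True:
  propagation gives e=False, d=True, c=False; an empty clause results — contradiction.
b = False:
  propagation gives d=True, c=False, e=False; an empty clause results — contradiction.
Every branch closes, so no satisfying assignment exists.

UNSATISFIABLE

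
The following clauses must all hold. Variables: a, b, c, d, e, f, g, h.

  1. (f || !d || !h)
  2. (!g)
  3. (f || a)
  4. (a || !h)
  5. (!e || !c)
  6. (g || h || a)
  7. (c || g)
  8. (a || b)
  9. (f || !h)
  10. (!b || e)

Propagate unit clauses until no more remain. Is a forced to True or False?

Unit clause (!g) sets g = False.
In (c || g), g is now false; c must hold, so c = True.
In (!e || !c), !c is now false; !e must hold, so e = False.
In (e || !b), e is now false; !b must hold, so b = False.
In (a || b), b is now false; a must hold, so a = True.

True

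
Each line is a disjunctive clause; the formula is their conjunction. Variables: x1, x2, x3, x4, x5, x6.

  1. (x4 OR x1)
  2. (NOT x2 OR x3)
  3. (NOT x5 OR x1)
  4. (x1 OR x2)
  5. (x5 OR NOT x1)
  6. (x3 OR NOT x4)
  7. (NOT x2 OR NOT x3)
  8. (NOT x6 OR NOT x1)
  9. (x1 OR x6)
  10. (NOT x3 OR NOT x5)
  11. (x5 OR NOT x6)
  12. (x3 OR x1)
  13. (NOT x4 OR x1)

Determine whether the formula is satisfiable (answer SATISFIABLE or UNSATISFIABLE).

SATISFIABLE

Set x1 = True and propagate.
  then x5 is forced to True.
  then x6 is forced to False.
  then x3 is forced to False.
  then x2 is forced to False.
  then x4 is forced to False.
So x1 = True, x2 = False, x3 = False, x4 = False, x5 = True, x6 = False is a satisfying assignment.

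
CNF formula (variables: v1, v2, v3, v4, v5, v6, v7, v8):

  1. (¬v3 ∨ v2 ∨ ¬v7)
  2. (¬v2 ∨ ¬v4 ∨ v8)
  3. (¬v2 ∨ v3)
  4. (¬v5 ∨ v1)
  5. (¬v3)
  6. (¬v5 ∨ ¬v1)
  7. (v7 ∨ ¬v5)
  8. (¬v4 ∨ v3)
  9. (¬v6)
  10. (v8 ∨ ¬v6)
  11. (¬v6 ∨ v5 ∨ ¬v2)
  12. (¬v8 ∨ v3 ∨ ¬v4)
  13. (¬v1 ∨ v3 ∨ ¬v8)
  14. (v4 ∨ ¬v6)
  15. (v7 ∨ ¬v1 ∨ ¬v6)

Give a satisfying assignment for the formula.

v1=T  v2=F  v3=F  v4=F  v5=F  v6=F  v7=T  v8=F

Check each clause:
  1. (¬v3 ∨ v2 ∨ ¬v7) — ¬v3 is true.
  2. (¬v2 ∨ ¬v4 ∨ v8) — ¬v4 is true.
  3. (¬v2 ∨ v3) — ¬v2 is true.
  4. (v1 ∨ ¬v5) — v1 is true.
  5. (¬v3) — ¬v3 is true.
  6. (¬v5 ∨ ¬v1) — ¬v5 is true.
  7. (¬v5 ∨ v7) — ¬v5 is true.
  8. (¬v4 ∨ v3) — ¬v4 is true.
  9. (¬v6) — ¬v6 is true.
  10. (¬v6 ∨ v8) — ¬v6 is true.
  11. (v5 ∨ ¬v2 ∨ ¬v6) — ¬v6 is true.
  12. (¬v8 ∨ ¬v4 ∨ v3) — ¬v8 is true.
  13. (v3 ∨ ¬v8 ∨ ¬v1) — ¬v8 is true.
  14. (¬v6 ∨ v4) — ¬v6 is true.
  15. (¬v1 ∨ v7 ∨ ¬v6) — ¬v6 is true.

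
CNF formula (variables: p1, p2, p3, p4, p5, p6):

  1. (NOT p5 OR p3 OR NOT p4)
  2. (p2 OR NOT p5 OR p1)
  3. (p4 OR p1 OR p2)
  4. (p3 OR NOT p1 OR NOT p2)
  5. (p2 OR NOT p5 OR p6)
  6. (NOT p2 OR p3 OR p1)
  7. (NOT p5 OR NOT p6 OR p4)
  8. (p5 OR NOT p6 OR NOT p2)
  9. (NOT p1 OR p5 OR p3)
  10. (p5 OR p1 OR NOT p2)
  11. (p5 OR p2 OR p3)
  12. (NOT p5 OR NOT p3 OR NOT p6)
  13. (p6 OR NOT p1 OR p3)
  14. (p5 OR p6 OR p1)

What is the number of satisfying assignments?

Split on p5, then p1.
  p5=T, p1=T: remaining (p2,p3,p4,p6) ∈ {(T,T,F,F); (T,T,T,F)} — 2.
  p5=T, p1=F: remaining (p2,p3,p4,p6) ∈ {(T,T,F,F); (T,T,T,F)} — 2.
  p5=F, p1=T: p4 free; 3 ways for (p2,p3,p6) × 2^1 = 6.
  p5=F, p1=F: remaining (p2,p3,p4,p6) ∈ {(F,T,T,T)} — 1.
Total: 2 + 2 + 6 + 1 = 11.

11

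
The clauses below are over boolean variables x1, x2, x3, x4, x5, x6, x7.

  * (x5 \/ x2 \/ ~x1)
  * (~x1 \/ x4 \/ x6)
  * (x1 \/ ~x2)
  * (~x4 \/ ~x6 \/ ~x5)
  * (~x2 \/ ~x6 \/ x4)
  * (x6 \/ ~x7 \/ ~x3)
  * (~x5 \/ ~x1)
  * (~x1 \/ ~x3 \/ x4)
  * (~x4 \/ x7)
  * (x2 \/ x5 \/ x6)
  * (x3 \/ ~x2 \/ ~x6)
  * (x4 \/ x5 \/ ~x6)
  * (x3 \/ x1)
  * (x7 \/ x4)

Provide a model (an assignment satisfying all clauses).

x1=False  x2=False  x3=True  x4=False  x5=True  x6=True  x7=True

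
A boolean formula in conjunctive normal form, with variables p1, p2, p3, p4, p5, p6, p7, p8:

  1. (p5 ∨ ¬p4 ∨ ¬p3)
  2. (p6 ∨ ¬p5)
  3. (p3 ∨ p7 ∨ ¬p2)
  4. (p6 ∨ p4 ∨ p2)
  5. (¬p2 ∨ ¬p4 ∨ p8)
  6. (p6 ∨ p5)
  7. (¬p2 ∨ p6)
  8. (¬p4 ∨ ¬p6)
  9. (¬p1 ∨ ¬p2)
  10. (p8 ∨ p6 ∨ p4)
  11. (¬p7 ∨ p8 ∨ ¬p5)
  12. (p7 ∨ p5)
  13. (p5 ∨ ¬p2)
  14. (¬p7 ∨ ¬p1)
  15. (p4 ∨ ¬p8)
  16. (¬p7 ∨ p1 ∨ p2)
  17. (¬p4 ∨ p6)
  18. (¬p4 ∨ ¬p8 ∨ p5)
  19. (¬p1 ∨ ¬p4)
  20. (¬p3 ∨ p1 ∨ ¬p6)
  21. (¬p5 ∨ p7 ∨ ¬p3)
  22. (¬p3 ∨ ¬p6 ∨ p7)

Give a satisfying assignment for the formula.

p1=True, p2=False, p3=False, p4=False, p5=True, p6=True, p7=False, p8=False

Try p1 = True.
  then p2 is forced to False.
  then p7 is forced to False.
  then p5 is forced to True.
  then p6 is forced to True.
  then p4 is forced to False.
  then p8 is forced to False.
  then p3 is forced to False.
Every clause has at least one true literal under this assignment.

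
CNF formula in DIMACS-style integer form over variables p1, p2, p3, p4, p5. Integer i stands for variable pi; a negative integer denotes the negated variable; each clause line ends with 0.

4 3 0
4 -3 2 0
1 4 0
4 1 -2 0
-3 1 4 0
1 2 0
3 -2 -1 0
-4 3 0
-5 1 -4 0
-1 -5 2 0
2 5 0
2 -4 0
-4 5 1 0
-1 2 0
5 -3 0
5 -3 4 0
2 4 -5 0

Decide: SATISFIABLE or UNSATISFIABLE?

SATISFIABLE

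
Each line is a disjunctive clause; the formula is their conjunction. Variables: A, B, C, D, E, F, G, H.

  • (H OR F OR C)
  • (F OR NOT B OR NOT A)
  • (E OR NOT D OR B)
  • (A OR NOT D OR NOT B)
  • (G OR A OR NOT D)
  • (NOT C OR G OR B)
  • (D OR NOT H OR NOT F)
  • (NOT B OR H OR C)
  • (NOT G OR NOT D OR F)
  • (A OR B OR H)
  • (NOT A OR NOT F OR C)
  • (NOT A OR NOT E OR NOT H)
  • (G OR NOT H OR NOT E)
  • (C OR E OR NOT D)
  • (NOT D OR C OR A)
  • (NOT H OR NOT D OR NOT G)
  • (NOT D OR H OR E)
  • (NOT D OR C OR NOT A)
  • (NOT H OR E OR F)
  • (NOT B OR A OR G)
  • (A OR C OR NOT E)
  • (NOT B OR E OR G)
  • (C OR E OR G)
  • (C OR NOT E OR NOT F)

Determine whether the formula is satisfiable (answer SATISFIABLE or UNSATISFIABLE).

SATISFIABLE

Set A = True and propagate.
For the remaining variables, B = True, C = True, D = False, E = True, F = True, G = True, H = False works.
Every clause has at least one true literal under this assignment.
So A=1  B=1  C=1  D=0  E=1  F=1  G=1  H=0 is a satisfying assignment.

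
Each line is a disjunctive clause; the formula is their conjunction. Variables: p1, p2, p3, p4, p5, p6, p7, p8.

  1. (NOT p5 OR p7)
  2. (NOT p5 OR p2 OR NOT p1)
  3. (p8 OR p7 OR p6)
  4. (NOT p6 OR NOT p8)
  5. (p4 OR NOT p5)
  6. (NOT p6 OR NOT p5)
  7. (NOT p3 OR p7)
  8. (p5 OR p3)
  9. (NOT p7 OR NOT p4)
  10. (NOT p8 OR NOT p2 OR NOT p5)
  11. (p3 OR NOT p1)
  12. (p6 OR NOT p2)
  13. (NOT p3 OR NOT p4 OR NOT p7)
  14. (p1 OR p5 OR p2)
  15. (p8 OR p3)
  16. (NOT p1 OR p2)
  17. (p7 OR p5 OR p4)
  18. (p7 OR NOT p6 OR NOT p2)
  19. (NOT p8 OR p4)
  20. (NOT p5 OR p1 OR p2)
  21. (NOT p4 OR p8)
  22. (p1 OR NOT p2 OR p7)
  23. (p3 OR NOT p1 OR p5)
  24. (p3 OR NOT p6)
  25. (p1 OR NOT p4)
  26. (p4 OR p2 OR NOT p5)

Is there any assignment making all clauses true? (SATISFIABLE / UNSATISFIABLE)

SATISFIABLE

Set p1 = True and propagate.
  then p3 is forced to True.
  then p7 is forced to True.
  then p4 is forced to False.
  then p5 is forced to False.
  then p2 is forced to True.
  then p6 is forced to True.
  then p8 is forced to False.
So p1=1, p2=1, p3=1, p4=0, p5=0, p6=1, p7=1, p8=0 is a satisfying assignment.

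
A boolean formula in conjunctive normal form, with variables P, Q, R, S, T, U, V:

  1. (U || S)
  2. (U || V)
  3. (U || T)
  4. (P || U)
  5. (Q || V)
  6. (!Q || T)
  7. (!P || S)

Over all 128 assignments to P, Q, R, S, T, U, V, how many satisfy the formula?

28

Split on U, then P.
  U=1, P=1: R free; 4 ways for (Q,S,T,V) × 2^1 = 8.
  U=1, P=0: R, S free; 4 ways for (Q,T,V) × 2^2 = 16.
  U=0, P=1: remaining (Q,R,S,T,V) ∈ {(0,0,1,1,1); (0,1,1,1,1); (1,0,1,1,1); (1,1,1,1,1)} — 4.
  U=0, P=0: a clause becomes empty — 0.
Total: 8 + 16 + 4 + 0 = 28.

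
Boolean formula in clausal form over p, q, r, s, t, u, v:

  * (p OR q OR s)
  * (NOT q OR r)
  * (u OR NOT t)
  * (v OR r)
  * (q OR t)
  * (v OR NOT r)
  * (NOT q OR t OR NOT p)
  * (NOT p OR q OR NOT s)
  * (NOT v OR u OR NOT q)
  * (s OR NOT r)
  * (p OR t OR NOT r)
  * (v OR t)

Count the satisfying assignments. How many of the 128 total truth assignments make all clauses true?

Satisfying assignments:
  p=F q=F r=F s=T t=T u=T v=T
  p=F q=F r=T s=T t=T u=T v=T
  p=F q=T r=T s=T t=T u=T v=T
  p=T q=F r=F s=F t=T u=T v=T
  p=T q=T r=T s=T t=T u=T v=T
That's 5 in total.

5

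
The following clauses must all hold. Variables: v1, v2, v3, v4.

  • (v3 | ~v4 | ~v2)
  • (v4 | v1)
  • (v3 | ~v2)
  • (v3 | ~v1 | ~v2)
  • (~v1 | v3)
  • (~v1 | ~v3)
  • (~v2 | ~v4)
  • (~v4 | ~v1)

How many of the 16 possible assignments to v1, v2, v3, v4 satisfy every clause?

The models are:
  v1=F v2=F v3=F v4=T
  v1=F v2=F v3=T v4=T
That's 2 in total.

2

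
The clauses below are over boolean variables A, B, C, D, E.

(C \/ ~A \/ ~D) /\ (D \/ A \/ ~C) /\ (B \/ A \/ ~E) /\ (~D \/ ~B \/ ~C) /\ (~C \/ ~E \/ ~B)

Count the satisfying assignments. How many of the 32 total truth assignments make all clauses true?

Case analysis on C and A:
  C=T, A=T: 5 of the 8 assignments to (B,D,E) work.
  C=T, A=F: remaining (B,D,E) ∈ {(F,T,F)} — 1.
  C=F, A=T: remaining (B,D,E) ∈ {(F,F,F); (F,F,T); (T,F,F); (T,F,T)} — 4.
  C=F, A=F: D free; 3 ways for (B,E) × 2^1 = 6.
Total: 5 + 1 + 4 + 6 = 16.

16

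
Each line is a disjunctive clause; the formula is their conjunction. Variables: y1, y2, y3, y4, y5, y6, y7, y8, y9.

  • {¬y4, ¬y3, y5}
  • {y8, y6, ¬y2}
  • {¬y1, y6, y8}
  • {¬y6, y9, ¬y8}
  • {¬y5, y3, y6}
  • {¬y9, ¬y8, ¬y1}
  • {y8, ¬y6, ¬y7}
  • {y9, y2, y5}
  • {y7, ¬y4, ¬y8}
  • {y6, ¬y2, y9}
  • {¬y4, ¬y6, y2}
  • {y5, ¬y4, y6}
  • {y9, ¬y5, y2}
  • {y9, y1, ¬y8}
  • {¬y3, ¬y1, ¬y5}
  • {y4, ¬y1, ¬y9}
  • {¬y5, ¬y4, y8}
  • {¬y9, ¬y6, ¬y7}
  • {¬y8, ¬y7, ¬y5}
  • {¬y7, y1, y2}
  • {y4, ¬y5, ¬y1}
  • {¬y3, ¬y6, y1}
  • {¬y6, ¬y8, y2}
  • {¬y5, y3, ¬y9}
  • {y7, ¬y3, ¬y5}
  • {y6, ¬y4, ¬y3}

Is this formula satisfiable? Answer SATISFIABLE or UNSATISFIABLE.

SATISFIABLE

Try y1 = False.
Set y2 = False and propagate.
  then y7 is forced to False.
Branch on y3: take y3 = True.
  then y6 is forced to False.
  then y5 is forced to False.
  then y4 is forced to False.
  then y9 is forced to True.
y8 is now unconstrained; take y8 = False.
So y1=F, y2=F, y3=T, y4=F, y5=F, y6=F, y7=F, y8=F, y9=T is a satisfying assignment.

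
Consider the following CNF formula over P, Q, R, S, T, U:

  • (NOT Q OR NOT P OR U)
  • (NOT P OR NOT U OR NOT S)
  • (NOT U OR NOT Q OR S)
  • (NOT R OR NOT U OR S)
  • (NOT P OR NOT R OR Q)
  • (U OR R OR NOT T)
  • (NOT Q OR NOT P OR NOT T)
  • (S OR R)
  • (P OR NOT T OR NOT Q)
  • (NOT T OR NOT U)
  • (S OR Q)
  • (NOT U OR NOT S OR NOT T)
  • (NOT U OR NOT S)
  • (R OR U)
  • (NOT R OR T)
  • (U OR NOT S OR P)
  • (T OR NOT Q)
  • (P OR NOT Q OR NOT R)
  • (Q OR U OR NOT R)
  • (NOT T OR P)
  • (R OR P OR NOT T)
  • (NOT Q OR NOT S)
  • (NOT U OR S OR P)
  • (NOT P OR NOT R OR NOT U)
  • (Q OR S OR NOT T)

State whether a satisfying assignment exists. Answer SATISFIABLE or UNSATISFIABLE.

UNSATISFIABLE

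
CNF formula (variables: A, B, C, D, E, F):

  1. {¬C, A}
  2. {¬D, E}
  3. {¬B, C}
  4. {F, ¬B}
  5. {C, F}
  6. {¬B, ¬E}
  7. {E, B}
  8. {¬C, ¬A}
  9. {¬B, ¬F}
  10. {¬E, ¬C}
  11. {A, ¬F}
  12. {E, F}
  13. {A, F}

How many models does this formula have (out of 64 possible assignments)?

Satisfying assignments:
  A=1 B=0 C=0 D=0 E=1 F=1
  A=1 B=0 C=0 D=1 E=1 F=1
That's 2 in total.

2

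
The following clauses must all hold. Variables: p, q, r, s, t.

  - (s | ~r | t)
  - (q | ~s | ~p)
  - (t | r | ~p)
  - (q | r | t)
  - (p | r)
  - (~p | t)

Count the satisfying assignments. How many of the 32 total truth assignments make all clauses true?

Case analysis on p and r:
  p=1, r=1: remaining (q,s,t) ∈ {(0,0,1); (1,0,1); (1,1,1)} — 3.
  p=1, r=0: remaining (q,s,t) ∈ {(0,0,1); (1,0,1); (1,1,1)} — 3.
  p=0, r=1: q free; 3 ways for (s,t) × 2^1 = 6.
  p=0, r=0: a clause becomes empty — 0.
Total: 3 + 3 + 6 + 0 = 12.

12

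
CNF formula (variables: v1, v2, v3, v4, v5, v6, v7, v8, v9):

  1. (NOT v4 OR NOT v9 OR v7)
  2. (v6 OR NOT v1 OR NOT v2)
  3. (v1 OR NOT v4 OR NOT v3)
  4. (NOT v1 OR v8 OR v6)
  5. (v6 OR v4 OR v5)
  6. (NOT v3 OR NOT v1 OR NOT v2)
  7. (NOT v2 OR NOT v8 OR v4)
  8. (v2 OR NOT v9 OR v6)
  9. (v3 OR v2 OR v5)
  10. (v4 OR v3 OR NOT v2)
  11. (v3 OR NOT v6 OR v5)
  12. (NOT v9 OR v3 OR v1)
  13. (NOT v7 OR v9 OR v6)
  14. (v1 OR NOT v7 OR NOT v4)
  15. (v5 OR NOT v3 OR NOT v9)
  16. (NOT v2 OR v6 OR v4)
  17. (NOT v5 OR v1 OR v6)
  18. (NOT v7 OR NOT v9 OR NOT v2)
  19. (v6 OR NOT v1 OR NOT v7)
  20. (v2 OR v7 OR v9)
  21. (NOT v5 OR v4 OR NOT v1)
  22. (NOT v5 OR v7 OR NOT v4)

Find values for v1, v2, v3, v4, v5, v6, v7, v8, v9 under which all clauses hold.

Branch on v1: take v1 = False.
For the remaining variables, v2 = False, v3 = True, v4 = False, v5 = True, v6 = True, v7 = True, v8 = True, v9 = True works.

v1 = F  v2 = F  v3 = T  v4 = F  v5 = T  v6 = T  v7 = T  v8 = T  v9 = T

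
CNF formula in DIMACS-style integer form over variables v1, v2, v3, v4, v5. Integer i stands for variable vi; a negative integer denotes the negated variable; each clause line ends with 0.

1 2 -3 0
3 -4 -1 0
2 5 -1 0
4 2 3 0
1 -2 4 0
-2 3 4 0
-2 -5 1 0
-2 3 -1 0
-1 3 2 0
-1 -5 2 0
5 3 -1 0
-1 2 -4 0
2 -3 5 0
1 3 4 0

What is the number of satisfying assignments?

Split on v1, then v2.
  v1=T, v2=T: remaining (v3,v4,v5) ∈ {(T,F,F); (T,F,T); (T,T,F); (T,T,T)} — 4.
  v1=T, v2=F: a clause becomes empty — 0.
  v1=F, v2=T: remaining (v3,v4,v5) ∈ {(F,T,F); (T,T,F)} — 2.
  v1=F, v2=F: remaining (v3,v4,v5) ∈ {(F,T,F); (F,T,T)} — 2.
Total: 4 + 0 + 2 + 2 = 8.

8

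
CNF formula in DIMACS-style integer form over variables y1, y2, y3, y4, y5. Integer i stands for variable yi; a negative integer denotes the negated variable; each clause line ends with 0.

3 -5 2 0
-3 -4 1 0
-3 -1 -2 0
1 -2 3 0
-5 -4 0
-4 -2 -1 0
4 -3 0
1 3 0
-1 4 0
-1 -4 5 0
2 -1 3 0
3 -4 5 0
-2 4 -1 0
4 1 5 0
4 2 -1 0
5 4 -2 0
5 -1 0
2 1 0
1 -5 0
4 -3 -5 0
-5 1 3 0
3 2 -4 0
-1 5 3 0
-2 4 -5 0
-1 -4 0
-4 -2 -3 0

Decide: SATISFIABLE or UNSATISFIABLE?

y1 = True:
  propagation gives y4=True; an empty clause results — contradiction.
y1 = False:
  propagation gives y3=True, y4=False; an empty clause results — contradiction.
Every branch closes, so no satisfying assignment exists.

UNSATISFIABLE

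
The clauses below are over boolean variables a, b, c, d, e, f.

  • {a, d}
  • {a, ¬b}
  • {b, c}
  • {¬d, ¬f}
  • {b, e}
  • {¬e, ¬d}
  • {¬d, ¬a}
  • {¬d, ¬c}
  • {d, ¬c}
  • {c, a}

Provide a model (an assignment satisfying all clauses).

a=True, b=True, c=False, d=False, e=False, f=True

Branch on a: take a = True.
  then d is forced to False.
  then c is forced to False.
  then b is forced to True.
e, f are now unconstrained; take e = False, f = True.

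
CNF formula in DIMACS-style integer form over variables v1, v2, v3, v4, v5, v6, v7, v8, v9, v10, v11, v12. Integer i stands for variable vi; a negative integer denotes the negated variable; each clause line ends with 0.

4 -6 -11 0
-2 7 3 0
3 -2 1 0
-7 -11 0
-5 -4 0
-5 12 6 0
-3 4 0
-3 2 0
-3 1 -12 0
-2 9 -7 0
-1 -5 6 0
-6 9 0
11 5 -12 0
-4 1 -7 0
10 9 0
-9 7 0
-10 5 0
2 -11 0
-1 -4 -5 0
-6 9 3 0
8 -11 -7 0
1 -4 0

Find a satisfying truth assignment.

v1 = T, v2 = T, v3 = F, v4 = F, v5 = F, v6 = F, v7 = T, v8 = T, v9 = T, v10 = F, v11 = F, v12 = F

Check each clause:
  1. (!v6 || v4 || !v11) — !v6 is true.
  2. (!v2 || v3 || v7) — v7 is true.
  3. (v3 || !v2 || v1) — v1 is true.
  4. (!v7 || !v11) — !v11 is true.
  5. (!v5 || !v4) — !v5 is true.
  6. (v6 || !v5 || v12) — !v5 is true.
  7. (v4 || !v3) — !v3 is true.
  8. (!v3 || v2) — v2 is true.
  9. (!v3 || v1 || !v12) — v1 is true.
  10. (!v2 || v9 || !v7) — v9 is true.
  11. (!v1 || !v5 || v6) — !v5 is true.
  12. (!v6 || v9) — v9 is true.
  13. (!v12 || v5 || v11) — !v12 is true.
  14. (!v7 || v1 || !v4) — v1 is true.
  15. (v9 || v10) — v9 is true.
  16. (!v9 || v7) — v7 is true.
  17. (!v10 || v5) — !v10 is true.
  18. (v2 || !v11) — v2 is true.
  19. (!v1 || !v4 || !v5) — !v5 is true.
  20. (!v6 || v9 || v3) — v9 is true.
  21. (!v7 || v8 || !v11) — v8 is true.
  22. (!v4 || v1) — v1 is true.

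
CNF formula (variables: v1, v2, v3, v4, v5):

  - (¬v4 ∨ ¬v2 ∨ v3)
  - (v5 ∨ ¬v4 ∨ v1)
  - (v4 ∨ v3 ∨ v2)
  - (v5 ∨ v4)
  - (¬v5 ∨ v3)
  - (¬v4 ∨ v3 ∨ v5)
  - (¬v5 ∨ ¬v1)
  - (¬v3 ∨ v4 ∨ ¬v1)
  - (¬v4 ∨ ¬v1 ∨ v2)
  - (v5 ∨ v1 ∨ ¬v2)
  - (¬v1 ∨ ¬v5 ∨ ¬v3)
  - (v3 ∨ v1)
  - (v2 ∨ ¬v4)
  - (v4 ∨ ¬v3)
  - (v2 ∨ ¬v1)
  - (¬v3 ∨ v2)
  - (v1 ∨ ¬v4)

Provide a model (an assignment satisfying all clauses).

v1=T, v2=T, v3=T, v4=T, v5=F

Check each clause:
  1. (¬v2 ∨ ¬v4 ∨ v3) — v3 is true.
  2. (v1 ∨ v5 ∨ ¬v4) — v1 is true.
  3. (v3 ∨ v4 ∨ v2) — v2 is true.
  4. (v5 ∨ v4) — v4 is true.
  5. (v3 ∨ ¬v5) — v3 is true.
  6. (v3 ∨ v5 ∨ ¬v4) — v3 is true.
  7. (¬v5 ∨ ¬v1) — ¬v5 is true.
  8. (¬v3 ∨ ¬v1 ∨ v4) — v4 is true.
  9. (v2 ∨ ¬v4 ∨ ¬v1) — v2 is true.
  10. (v5 ∨ ¬v2 ∨ v1) — v1 is true.
  11. (¬v5 ∨ ¬v3 ∨ ¬v1) — ¬v5 is true.
  12. (v1 ∨ v3) — v1 is true.
  13. (v2 ∨ ¬v4) — v2 is true.
  14. (v4 ∨ ¬v3) — v4 is true.
  15. (¬v1 ∨ v2) — v2 is true.
  16. (v2 ∨ ¬v3) — v2 is true.
  17. (¬v4 ∨ v1) — v1 is true.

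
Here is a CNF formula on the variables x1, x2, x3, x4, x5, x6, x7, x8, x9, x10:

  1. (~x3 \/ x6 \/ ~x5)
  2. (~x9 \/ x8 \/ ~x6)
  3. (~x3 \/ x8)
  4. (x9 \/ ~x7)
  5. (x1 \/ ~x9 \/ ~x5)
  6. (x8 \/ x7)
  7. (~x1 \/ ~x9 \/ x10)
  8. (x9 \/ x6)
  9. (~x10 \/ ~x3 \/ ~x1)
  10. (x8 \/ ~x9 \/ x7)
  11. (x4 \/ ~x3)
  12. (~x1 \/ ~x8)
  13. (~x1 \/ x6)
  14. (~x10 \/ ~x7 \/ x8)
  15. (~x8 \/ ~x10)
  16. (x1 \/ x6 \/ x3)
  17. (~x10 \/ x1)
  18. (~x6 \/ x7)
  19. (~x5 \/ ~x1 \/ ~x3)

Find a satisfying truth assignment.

x1=0, x2=0, x3=1, x4=1, x5=0, x6=1, x7=1, x8=1, x9=1, x10=0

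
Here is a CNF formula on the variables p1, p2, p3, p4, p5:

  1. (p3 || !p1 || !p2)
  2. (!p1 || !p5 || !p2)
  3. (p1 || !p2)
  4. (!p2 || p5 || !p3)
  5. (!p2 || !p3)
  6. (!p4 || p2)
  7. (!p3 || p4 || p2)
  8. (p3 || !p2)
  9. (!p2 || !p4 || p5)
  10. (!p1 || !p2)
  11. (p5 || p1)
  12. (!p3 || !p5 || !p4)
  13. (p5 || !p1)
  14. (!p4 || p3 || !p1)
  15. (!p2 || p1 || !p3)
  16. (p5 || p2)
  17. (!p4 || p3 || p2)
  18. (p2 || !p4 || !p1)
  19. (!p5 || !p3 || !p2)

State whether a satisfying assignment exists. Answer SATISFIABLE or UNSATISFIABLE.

SATISFIABLE

Try p1 = False.
  then p2 is forced to False.
  then p4 is forced to False.
  then p3 is forced to False.
  then p5 is forced to True.
So p1 = F, p2 = F, p3 = F, p4 = F, p5 = T is a satisfying assignment.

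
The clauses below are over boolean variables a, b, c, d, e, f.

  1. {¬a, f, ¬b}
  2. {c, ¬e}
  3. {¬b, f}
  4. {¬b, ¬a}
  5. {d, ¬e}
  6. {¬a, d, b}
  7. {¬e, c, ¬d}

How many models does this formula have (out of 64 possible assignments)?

Case analysis on b and a:
  b=1, a=1: a clause becomes empty — 0.
  b=1, a=0: 5 of the 16 assignments to (c,d,e,f) work.
  b=0, a=1: f free; 3 ways for (c,d,e) × 2^1 = 6.
  b=0, a=0: f free; 5 ways for (c,d,e) × 2^1 = 10.
Total: 0 + 5 + 6 + 10 = 21.

21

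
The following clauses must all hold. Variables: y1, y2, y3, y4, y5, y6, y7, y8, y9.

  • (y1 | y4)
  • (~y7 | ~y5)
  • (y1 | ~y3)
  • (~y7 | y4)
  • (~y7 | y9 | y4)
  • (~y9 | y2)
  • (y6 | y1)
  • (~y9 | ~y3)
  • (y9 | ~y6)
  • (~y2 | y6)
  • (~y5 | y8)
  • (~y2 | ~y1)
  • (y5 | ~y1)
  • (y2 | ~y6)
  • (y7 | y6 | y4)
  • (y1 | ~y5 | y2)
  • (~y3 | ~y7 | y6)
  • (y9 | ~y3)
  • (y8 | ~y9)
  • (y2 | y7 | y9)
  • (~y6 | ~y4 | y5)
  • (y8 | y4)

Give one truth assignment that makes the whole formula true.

y3 occurs only negated in the remaining clauses — set y3 = False.
Pure literal: y8 appears only positively; assign y8 = True.
Branch on y1: take y1 = False.
  then y4 is forced to True.
  then y6 is forced to True.
  then y9 is forced to True.
  then y2 is forced to True.
  then y5 is forced to True.
  then y7 is forced to False.

y1=False  y2=True  y3=False  y4=True  y5=True  y6=True  y7=False  y8=True  y9=True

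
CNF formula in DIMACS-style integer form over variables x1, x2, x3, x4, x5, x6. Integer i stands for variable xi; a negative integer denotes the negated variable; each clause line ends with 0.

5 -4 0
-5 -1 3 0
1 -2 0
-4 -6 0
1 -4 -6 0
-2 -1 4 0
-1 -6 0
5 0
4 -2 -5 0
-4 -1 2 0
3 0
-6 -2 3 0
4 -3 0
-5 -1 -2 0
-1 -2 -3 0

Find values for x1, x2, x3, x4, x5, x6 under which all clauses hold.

x1=F, x2=F, x3=T, x4=T, x5=T, x6=F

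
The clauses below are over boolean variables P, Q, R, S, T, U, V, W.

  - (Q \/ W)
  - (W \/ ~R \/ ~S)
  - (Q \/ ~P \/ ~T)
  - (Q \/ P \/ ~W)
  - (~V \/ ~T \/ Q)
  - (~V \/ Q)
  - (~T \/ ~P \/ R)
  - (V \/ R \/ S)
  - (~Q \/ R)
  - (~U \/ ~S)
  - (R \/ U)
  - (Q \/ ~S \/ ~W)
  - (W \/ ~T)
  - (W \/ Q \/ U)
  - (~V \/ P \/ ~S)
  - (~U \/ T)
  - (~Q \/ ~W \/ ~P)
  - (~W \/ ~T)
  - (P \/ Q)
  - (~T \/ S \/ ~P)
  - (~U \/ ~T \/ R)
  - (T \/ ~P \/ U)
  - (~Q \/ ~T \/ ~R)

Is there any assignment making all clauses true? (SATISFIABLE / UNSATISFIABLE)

Try P = False.
  then Q is forced to True.
  then R is forced to True.
  then T is forced to False.
  then U is forced to False.
The remaining clauses are satisfied by S = True, V = False, W = True.
So P=0, Q=1, R=1, S=1, T=0, U=0, V=0, W=1 is a satisfying assignment.

SATISFIABLE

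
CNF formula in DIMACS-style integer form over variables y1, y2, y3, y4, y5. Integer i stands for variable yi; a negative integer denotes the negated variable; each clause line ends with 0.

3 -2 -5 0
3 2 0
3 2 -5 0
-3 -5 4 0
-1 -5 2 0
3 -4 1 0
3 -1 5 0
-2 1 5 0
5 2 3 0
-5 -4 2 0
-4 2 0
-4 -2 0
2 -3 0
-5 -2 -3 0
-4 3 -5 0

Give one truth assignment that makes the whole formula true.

Set y1 = True and propagate.
Try y2 = True.
  then y4 is forced to False.
Try y3 = True.
  then y5 is forced to False.

y1=True, y2=True, y3=True, y4=False, y5=False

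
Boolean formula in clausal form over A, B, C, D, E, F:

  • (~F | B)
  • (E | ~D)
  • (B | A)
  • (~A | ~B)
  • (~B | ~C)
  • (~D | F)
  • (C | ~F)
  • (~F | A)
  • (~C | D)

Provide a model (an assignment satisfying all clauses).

A=1, B=0, C=0, D=0, E=1, F=0

Pure literal: E appears only positively; assign E = True.
Try A = True.
  then B is forced to False.
  then F is forced to False.
  then D is forced to False.
  then C is forced to False.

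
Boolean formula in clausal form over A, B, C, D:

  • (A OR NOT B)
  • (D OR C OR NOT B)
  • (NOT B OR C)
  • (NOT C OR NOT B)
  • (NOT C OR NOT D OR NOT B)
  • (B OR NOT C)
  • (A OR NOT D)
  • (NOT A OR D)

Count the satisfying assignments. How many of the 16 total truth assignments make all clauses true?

Satisfying assignments:
  A=0 B=0 C=0 D=0
  A=1 B=0 C=0 D=1
That's 2 in total.

2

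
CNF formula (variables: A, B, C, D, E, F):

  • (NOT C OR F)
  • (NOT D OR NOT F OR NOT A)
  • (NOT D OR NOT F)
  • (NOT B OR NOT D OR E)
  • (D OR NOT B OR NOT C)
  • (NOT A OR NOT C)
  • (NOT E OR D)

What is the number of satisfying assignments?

15

Split on D, then C.
  D=T, C=T: a clause becomes empty — 0.
  D=T, C=F: A free; 3 ways for (B,E,F) × 2^1 = 6.
  D=F, C=T: remaining (A,B,E,F) ∈ {(F,F,F,T)} — 1.
  D=F, C=F: forces E=F; A, B, F free → 2^3 = 8.
Total: 0 + 6 + 1 + 8 = 15.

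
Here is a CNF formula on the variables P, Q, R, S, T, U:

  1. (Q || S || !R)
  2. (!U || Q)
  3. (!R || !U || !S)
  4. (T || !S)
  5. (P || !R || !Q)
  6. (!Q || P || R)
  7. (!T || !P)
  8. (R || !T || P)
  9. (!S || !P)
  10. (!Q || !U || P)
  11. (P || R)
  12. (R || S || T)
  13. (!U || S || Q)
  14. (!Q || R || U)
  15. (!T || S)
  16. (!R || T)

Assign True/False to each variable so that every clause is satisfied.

P=0, Q=0, R=1, S=1, T=1, U=0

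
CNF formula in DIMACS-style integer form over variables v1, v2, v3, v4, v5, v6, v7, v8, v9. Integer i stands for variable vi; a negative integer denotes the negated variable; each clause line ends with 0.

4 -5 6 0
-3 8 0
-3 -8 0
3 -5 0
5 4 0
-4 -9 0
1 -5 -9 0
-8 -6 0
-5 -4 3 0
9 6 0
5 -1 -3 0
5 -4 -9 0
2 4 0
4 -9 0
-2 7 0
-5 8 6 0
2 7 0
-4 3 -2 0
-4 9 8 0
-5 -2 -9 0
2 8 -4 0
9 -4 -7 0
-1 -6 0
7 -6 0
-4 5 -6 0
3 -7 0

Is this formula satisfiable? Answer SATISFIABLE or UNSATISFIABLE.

UNSATISFIABLE

v4 = True:
  propagation gives v9=False, v6=True, v8=False; an empty clause results — contradiction.
v4 = False:
  propagation gives v5=True, v6=True, v3=True, v8=True; an empty clause results — contradiction.
Every branch closes, so no satisfying assignment exists.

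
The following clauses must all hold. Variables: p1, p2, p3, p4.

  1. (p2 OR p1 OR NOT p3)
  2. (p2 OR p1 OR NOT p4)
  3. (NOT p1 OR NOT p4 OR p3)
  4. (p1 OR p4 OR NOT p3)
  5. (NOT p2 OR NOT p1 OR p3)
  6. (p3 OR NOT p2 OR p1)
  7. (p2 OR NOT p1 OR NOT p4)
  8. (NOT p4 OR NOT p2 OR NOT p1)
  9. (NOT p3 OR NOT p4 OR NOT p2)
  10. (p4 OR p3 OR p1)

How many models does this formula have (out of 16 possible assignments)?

The models are:
  p1=T p2=F p3=F p4=F
  p1=T p2=F p3=T p4=F
  p1=T p2=T p3=T p4=F
Count: 3.

3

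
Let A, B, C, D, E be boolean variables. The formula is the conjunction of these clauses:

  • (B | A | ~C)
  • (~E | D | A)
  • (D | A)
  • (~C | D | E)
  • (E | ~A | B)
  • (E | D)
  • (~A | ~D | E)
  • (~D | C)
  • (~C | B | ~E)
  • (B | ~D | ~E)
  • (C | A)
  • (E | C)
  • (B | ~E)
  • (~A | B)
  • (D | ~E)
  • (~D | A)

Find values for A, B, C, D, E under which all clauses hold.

A = True, B = True, C = True, D = True, E = True

Check each clause:
  1. (A | B | ~C) — A is true.
  2. (~E | A | D) — A is true.
  3. (A | D) — A is true.
  4. (~C | D | E) — E is true.
  5. (B | ~A | E) — B is true.
  6. (D | E) — D is true.
  7. (~D | ~A | E) — E is true.
  8. (~D | C) — C is true.
  9. (~C | B | ~E) — B is true.
  10. (~D | ~E | B) — B is true.
  11. (C | A) — A is true.
  12. (E | C) — C is true.
  13. (~E | B) — B is true.
  14. (B | ~A) — B is true.
  15. (~E | D) — D is true.
  16. (~D | A) — A is true.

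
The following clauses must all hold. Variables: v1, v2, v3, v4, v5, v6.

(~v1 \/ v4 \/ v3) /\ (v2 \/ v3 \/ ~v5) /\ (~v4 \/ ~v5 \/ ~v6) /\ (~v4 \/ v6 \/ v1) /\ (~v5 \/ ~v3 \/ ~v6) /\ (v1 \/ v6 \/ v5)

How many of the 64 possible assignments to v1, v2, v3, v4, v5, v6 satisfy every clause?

29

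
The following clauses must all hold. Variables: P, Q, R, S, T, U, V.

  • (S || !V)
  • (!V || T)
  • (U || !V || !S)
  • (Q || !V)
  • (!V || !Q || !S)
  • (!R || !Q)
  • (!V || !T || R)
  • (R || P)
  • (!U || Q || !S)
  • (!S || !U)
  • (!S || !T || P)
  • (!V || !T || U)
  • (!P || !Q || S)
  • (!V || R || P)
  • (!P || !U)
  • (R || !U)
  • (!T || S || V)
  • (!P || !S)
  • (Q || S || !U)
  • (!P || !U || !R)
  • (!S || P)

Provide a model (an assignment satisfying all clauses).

Try P = True.
  then U is forced to False.
  then S is forced to False.
  then V is forced to False.
  then Q is forced to False.
  then T is forced to False.
R is now unconstrained; take R = False.
Every clause has at least one true literal under this assignment.
Check each clause:
  1. (S || !V) — !V is true.
  2. (!V || T) — !V is true.
  3. (!S || !V || U) — !V is true.
  4. (Q || !V) — !V is true.
  5. (!S || !Q || !V) — !V is true.
  6. (!R || !Q) — !R is true.
  7. (!T || !V || R) — !V is true.
  8. (R || P) — P is true.
  9. (!U || !S || Q) — !U is true.
  10. (!U || !S) — !U is true.
  11. (!T || P || !S) — P is true.
  12. (U || !T || !V) — !V is true.
  13. (S || !Q || !P) — !Q is true.
  14. (!V || R || P) — !V is true.
  15. (!U || !P) — !U is true.
  16. (R || !U) — !U is true.
  17. (!T || S || V) — !T is true.
  18. (!P || !S) — !S is true.
  19. (Q || !U || S) — !U is true.
  20. (!P || !U || !R) — !U is true.
  21. (!S || P) — P is true.

P=T, Q=F, R=F, S=F, T=F, U=F, V=F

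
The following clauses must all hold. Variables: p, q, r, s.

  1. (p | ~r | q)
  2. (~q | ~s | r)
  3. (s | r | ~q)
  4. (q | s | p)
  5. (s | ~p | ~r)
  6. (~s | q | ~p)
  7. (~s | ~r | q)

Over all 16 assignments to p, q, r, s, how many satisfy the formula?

The models are:
  p=0 q=0 r=0 s=1
  p=0 q=1 r=1 s=0
  p=0 q=1 r=1 s=1
  p=1 q=0 r=0 s=0
  p=1 q=1 r=1 s=1
Count: 5.

5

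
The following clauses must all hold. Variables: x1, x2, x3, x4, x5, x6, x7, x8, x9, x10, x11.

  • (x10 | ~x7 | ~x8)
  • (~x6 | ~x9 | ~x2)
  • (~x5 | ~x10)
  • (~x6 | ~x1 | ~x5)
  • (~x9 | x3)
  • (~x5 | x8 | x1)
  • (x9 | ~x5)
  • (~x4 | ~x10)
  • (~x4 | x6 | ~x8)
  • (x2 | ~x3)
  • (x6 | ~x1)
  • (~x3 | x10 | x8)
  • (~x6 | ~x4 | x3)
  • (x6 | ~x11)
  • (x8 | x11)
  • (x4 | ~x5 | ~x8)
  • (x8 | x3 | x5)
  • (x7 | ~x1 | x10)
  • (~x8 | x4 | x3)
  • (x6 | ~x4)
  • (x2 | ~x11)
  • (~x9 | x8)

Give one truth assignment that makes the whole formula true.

x1=T  x2=T  x3=T  x4=F  x5=F  x6=T  x7=F  x8=T  x9=F  x10=T  x11=T

Check each clause:
  1. (~x8 | ~x7 | x10) — ~x7 is true.
  2. (~x6 | ~x9 | ~x2) — ~x9 is true.
  3. (~x5 | ~x10) — ~x5 is true.
  4. (~x1 | ~x6 | ~x5) — ~x5 is true.
  5. (~x9 | x3) — x3 is true.
  6. (x8 | x1 | ~x5) — x8 is true.
  7. (~x5 | x9) — ~x5 is true.
  8. (~x10 | ~x4) — ~x4 is true.
  9. (~x8 | x6 | ~x4) — ~x4 is true.
  10. (x2 | ~x3) — x2 is true.
  11. (~x1 | x6) — x6 is true.
  12. (x8 | ~x3 | x10) — x8 is true.
  13. (~x4 | ~x6 | x3) — x3 is true.
  14. (~x11 | x6) — x6 is true.
  15. (x11 | x8) — x8 is true.
  16. (~x5 | ~x8 | x4) — ~x5 is true.
  17. (x3 | x8 | x5) — x8 is true.
  18. (x7 | ~x1 | x10) — x10 is true.
  19. (x4 | x3 | ~x8) — x3 is true.
  20. (x6 | ~x4) — ~x4 is true.
  21. (x2 | ~x11) — x2 is true.
  22. (~x9 | x8) — x8 is true.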